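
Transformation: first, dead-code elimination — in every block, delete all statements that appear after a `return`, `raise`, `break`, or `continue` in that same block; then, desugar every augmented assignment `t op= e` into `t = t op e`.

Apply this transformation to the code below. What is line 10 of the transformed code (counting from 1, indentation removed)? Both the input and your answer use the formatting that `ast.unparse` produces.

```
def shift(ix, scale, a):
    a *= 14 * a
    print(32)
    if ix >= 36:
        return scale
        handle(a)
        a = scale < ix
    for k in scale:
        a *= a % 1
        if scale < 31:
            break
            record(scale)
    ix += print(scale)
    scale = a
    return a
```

Transformed code:
def shift(ix, scale, a):
    a = a * (14 * a)
    print(32)
    if ix >= 36:
        return scale
    for k in scale:
        a = a * (a % 1)
        if scale < 31:
            break
    ix = ix + print(scale)
    scale = a
    return a

ix = ix + print(scale)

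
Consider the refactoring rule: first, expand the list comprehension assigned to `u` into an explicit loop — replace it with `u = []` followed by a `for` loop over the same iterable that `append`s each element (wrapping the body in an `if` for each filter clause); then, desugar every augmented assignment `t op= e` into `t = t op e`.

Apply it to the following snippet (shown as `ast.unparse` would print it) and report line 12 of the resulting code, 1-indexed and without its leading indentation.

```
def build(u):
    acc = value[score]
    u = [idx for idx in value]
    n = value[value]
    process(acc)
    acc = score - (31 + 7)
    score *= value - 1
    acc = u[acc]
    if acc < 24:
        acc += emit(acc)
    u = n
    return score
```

acc = acc + emit(acc)

Transformed code:
def build(u):
    acc = value[score]
    u = []
    for idx in value:
        u.append(idx)
    n = value[value]
    process(acc)
    acc = score - (31 + 7)
    score = score * (value - 1)
    acc = u[acc]
    if acc < 24:
        acc = acc + emit(acc)
    u = n
    return score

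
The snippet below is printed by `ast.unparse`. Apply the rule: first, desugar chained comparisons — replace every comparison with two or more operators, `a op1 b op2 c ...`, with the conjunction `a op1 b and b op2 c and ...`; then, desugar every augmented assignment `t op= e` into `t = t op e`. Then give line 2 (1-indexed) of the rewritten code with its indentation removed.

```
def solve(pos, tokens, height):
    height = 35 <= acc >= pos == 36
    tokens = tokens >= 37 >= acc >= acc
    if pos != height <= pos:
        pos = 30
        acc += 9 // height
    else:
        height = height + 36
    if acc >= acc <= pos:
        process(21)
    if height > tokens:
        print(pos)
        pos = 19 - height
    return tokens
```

Transformed code:
def solve(pos, tokens, height):
    height = 35 <= acc and acc >= pos and (pos == 36)
    tokens = tokens >= 37 and 37 >= acc and (acc >= acc)
    if pos != height and height <= pos:
        pos = 30
        acc = acc + 9 // height
    else:
        height = height + 36
    if acc >= acc and acc <= pos:
        process(21)
    if height > tokens:
        print(pos)
        pos = 19 - height
    return tokens

height = 35 <= acc and acc >= pos and (pos == 36)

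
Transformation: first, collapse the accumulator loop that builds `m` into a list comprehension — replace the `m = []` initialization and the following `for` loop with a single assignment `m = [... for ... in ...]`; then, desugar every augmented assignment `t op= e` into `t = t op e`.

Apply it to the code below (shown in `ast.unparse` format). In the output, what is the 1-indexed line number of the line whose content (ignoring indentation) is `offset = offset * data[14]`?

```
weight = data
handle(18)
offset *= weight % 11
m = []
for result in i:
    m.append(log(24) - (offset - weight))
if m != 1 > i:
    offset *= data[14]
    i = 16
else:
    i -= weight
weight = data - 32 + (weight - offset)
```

Transformed code:
weight = data
handle(18)
offset = offset * (weight % 11)
m = [log(24) - (offset - weight) for result in i]
if m != 1 > i:
    offset = offset * data[14]
    i = 16
else:
    i = i - weight
weight = data - 32 + (weight - offset)

6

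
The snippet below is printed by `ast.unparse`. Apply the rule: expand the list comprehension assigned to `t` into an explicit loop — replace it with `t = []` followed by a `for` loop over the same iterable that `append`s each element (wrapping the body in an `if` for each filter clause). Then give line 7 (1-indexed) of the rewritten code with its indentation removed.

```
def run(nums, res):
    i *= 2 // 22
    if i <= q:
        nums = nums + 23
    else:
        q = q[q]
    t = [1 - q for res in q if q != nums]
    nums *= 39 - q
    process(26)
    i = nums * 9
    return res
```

Transformed code:
def run(nums, res):
    i *= 2 // 22
    if i <= q:
        nums = nums + 23
    else:
        q = q[q]
    t = []
    for res in q:
        if q != nums:
            t.append(1 - q)
    nums *= 39 - q
    process(26)
    i = nums * 9
    return res

t = []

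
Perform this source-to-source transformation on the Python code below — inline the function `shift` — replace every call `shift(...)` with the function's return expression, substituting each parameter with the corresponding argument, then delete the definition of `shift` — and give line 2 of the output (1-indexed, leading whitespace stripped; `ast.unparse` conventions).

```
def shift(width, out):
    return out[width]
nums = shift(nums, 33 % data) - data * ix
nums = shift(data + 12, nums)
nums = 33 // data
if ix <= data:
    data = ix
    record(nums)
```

nums = nums[data + 12]

Transformed code:
nums = (33 % data)[nums] - data * ix
nums = nums[data + 12]
nums = 33 // data
if ix <= data:
    data = ix
    record(nums)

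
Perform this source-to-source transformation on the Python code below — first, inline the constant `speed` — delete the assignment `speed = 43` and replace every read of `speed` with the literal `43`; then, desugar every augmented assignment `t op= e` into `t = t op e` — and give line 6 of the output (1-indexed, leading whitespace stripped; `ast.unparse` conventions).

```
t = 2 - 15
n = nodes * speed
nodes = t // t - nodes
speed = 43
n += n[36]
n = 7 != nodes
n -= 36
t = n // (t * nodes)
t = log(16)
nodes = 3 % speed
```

Transformed code:
t = 2 - 15
n = nodes * 43
nodes = t // t - nodes
n = n + n[36]
n = 7 != nodes
n = n - 36
t = n // (t * nodes)
t = log(16)
nodes = 3 % 43

n = n - 36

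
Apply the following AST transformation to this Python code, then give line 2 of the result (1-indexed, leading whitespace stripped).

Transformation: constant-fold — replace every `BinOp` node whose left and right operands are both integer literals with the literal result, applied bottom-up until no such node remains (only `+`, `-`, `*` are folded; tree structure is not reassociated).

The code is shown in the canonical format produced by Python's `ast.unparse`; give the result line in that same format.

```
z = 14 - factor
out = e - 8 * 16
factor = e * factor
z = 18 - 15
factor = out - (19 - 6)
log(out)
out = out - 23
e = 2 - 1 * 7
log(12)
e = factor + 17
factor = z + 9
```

out = e - 128

Transformed code:
z = 14 - factor
out = e - 128
factor = e * factor
z = 3
factor = out - 13
log(out)
out = out - 23
e = -5
log(12)
e = factor + 17
factor = z + 9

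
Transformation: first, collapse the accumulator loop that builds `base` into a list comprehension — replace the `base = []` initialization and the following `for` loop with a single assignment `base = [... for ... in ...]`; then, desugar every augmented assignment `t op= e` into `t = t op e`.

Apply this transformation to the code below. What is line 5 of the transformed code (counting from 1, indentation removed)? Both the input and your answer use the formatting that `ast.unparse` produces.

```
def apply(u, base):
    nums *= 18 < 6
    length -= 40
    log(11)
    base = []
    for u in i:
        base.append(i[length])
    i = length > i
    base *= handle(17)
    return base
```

Transformed code:
def apply(u, base):
    nums = nums * (18 < 6)
    length = length - 40
    log(11)
    base = [i[length] for u in i]
    i = length > i
    base = base * handle(17)
    return base

base = [i[length] for u in i]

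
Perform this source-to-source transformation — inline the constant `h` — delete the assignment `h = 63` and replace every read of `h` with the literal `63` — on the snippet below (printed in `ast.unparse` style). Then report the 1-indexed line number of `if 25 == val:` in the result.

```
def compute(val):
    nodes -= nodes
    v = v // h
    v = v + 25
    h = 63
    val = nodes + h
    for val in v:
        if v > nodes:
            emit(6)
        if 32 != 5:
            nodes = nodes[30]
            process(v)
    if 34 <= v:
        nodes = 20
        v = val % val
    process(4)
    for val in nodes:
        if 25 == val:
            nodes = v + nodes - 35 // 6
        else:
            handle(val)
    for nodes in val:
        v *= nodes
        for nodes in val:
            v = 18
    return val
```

Transformed code:
def compute(val):
    nodes -= nodes
    v = v // 63
    v = v + 25
    val = nodes + 63
    for val in v:
        if v > nodes:
            emit(6)
        if 32 != 5:
            nodes = nodes[30]
            process(v)
    if 34 <= v:
        nodes = 20
        v = val % val
    process(4)
    for val in nodes:
        if 25 == val:
            nodes = v + nodes - 35 // 6
        else:
            handle(val)
    for nodes in val:
        v *= nodes
        for nodes in val:
            v = 18
    return val

17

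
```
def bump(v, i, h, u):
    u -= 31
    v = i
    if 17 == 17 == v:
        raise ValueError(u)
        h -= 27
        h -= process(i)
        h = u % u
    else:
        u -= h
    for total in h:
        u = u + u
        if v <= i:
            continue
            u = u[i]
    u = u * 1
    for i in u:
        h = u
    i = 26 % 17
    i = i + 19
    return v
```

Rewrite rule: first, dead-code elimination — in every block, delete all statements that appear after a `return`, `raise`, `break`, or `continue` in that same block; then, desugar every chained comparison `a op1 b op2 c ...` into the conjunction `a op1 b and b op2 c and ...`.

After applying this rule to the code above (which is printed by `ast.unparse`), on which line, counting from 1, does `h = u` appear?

Transformed code:
def bump(v, i, h, u):
    u -= 31
    v = i
    if 17 == 17 and 17 == v:
        raise ValueError(u)
    else:
        u -= h
    for total in h:
        u = u + u
        if v <= i:
            continue
    u = u * 1
    for i in u:
        h = u
    i = 26 % 17
    i = i + 19
    return v

14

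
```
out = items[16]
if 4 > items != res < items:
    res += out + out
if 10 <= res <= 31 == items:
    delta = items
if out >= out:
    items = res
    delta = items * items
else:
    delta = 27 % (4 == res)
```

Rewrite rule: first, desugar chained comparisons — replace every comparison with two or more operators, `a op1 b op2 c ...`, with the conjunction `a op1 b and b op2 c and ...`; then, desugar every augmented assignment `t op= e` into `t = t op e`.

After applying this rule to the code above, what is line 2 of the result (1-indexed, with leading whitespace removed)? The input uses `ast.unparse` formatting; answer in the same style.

Transformed code:
out = items[16]
if 4 > items and items != res and (res < items):
    res = res + (out + out)
if 10 <= res and res <= 31 and (31 == items):
    delta = items
if out >= out:
    items = res
    delta = items * items
else:
    delta = 27 % (4 == res)

if 4 > items and items != res and (res < items):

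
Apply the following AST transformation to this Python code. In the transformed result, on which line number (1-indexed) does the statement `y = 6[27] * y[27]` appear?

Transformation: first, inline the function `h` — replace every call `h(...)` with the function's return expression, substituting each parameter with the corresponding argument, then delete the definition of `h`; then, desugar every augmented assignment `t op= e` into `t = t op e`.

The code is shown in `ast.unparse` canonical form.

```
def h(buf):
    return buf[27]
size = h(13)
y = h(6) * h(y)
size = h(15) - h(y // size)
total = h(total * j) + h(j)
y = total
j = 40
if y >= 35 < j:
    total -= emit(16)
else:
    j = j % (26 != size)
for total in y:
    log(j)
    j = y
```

Transformed code:
size = 13[27]
y = 6[27] * y[27]
size = 15[27] - (y // size)[27]
total = (total * j)[27] + j[27]
y = total
j = 40
if y >= 35 < j:
    total = total - emit(16)
else:
    j = j % (26 != size)
for total in y:
    log(j)
    j = y

2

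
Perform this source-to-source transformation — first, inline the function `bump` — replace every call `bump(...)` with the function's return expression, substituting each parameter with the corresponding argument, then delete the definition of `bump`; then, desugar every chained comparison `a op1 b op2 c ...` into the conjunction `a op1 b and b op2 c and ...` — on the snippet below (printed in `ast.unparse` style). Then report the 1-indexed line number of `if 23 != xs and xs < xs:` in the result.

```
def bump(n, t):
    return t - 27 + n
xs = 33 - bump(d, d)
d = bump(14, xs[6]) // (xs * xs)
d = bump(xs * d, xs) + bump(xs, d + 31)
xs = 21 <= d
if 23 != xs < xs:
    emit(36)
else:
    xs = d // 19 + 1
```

Transformed code:
xs = 33 - (d - 27 + d)
d = (xs[6] - 27 + 14) // (xs * xs)
d = xs - 27 + xs * d + (d + 31 - 27 + xs)
xs = 21 <= d
if 23 != xs and xs < xs:
    emit(36)
else:
    xs = d // 19 + 1

5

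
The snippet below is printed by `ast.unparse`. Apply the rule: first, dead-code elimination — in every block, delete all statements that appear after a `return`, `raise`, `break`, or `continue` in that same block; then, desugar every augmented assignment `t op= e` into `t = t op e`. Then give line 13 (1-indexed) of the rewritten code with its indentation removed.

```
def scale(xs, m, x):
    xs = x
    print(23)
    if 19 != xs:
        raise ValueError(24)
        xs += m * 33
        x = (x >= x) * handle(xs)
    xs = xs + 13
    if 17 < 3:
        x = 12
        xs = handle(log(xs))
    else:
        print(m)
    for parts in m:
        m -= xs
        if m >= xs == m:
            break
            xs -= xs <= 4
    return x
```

m = m - xs

Transformed code:
def scale(xs, m, x):
    xs = x
    print(23)
    if 19 != xs:
        raise ValueError(24)
    xs = xs + 13
    if 17 < 3:
        x = 12
        xs = handle(log(xs))
    else:
        print(m)
    for parts in m:
        m = m - xs
        if m >= xs == m:
            break
    return x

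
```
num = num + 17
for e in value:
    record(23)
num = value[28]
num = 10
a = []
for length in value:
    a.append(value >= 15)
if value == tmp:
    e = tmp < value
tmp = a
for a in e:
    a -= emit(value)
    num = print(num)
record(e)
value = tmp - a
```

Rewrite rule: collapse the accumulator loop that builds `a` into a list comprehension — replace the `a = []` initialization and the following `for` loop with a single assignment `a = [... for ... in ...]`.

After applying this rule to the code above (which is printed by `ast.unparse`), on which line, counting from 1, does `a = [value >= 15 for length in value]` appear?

6

Transformed code:
num = num + 17
for e in value:
    record(23)
num = value[28]
num = 10
a = [value >= 15 for length in value]
if value == tmp:
    e = tmp < value
tmp = a
for a in e:
    a -= emit(value)
    num = print(num)
record(e)
value = tmp - a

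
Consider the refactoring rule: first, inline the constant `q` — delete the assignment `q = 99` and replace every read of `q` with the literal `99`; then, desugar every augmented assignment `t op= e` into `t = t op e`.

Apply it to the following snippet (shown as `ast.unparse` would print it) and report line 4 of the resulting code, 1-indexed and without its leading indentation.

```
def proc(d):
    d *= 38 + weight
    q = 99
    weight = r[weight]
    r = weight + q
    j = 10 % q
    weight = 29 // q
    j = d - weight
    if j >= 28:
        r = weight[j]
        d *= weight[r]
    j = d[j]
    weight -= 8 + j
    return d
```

Transformed code:
def proc(d):
    d = d * (38 + weight)
    weight = r[weight]
    r = weight + 99
    j = 10 % 99
    weight = 29 // 99
    j = d - weight
    if j >= 28:
        r = weight[j]
        d = d * weight[r]
    j = d[j]
    weight = weight - (8 + j)
    return d

r = weight + 99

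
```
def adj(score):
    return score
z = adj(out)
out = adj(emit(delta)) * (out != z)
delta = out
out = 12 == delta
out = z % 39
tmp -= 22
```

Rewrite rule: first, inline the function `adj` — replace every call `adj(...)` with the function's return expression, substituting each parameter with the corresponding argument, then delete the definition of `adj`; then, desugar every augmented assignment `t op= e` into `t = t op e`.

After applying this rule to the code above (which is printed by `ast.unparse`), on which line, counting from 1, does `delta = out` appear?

Transformed code:
z = out
out = emit(delta) * (out != z)
delta = out
out = 12 == delta
out = z % 39
tmp = tmp - 22

3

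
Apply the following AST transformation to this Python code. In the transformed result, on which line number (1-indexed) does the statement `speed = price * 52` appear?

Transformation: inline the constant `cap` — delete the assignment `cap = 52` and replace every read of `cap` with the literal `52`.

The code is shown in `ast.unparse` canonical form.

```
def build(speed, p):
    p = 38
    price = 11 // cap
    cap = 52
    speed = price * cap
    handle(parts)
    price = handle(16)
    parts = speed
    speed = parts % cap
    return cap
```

Transformed code:
def build(speed, p):
    p = 38
    price = 11 // 52
    speed = price * 52
    handle(parts)
    price = handle(16)
    parts = speed
    speed = parts % 52
    return 52

4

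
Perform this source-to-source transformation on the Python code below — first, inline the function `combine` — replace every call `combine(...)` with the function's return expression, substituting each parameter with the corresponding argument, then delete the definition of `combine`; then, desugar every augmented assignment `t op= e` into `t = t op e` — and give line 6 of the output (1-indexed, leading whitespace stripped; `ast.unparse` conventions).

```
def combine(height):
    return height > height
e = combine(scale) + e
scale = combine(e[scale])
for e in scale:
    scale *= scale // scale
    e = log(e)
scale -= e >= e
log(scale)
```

Transformed code:
e = (scale > scale) + e
scale = e[scale] > e[scale]
for e in scale:
    scale = scale * (scale // scale)
    e = log(e)
scale = scale - (e >= e)
log(scale)

scale = scale - (e >= e)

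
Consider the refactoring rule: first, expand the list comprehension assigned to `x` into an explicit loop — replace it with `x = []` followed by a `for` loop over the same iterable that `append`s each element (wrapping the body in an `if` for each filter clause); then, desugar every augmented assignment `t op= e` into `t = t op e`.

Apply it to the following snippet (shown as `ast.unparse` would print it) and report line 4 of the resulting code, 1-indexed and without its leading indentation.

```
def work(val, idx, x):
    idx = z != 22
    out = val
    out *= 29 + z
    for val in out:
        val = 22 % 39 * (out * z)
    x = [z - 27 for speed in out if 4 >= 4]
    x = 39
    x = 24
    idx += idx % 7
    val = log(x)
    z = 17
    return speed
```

Transformed code:
def work(val, idx, x):
    idx = z != 22
    out = val
    out = out * (29 + z)
    for val in out:
        val = 22 % 39 * (out * z)
    x = []
    for speed in out:
        if 4 >= 4:
            x.append(z - 27)
    x = 39
    x = 24
    idx = idx + idx % 7
    val = log(x)
    z = 17
    return speed

out = out * (29 + z)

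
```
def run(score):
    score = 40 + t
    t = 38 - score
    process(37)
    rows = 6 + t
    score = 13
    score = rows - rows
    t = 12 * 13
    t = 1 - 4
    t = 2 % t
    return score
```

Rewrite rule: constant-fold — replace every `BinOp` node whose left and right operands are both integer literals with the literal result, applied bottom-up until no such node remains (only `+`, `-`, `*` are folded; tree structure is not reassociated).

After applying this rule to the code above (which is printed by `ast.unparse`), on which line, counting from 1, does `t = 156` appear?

Transformed code:
def run(score):
    score = 40 + t
    t = 38 - score
    process(37)
    rows = 6 + t
    score = 13
    score = rows - rows
    t = 156
    t = -3
    t = 2 % t
    return score

8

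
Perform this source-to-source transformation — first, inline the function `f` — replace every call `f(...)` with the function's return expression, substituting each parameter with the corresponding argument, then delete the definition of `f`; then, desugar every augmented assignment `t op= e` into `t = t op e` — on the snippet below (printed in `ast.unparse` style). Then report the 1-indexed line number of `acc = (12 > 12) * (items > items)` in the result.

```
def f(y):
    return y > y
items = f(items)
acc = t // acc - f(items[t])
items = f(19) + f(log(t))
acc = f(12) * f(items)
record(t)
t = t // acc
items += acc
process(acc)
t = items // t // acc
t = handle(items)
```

Transformed code:
items = items > items
acc = t // acc - (items[t] > items[t])
items = (19 > 19) + (log(t) > log(t))
acc = (12 > 12) * (items > items)
record(t)
t = t // acc
items = items + acc
process(acc)
t = items // t // acc
t = handle(items)

4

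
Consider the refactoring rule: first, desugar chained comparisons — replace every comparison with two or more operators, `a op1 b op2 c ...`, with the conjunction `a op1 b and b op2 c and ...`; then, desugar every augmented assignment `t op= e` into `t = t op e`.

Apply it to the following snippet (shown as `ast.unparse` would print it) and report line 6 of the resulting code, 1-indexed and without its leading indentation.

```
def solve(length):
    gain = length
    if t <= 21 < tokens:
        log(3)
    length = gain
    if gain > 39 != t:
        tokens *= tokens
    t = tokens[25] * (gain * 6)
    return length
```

if gain > 39 and 39 != t:

Transformed code:
def solve(length):
    gain = length
    if t <= 21 and 21 < tokens:
        log(3)
    length = gain
    if gain > 39 and 39 != t:
        tokens = tokens * tokens
    t = tokens[25] * (gain * 6)
    return length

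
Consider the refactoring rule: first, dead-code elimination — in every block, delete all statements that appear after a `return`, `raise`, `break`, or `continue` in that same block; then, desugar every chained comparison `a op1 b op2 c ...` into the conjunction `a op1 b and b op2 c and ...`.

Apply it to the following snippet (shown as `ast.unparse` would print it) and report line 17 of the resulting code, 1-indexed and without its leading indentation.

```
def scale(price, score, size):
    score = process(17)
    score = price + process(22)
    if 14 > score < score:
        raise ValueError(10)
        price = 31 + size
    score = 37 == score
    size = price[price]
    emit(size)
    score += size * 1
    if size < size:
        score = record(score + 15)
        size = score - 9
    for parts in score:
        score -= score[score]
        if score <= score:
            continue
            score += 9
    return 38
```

return 38

Transformed code:
def scale(price, score, size):
    score = process(17)
    score = price + process(22)
    if 14 > score and score < score:
        raise ValueError(10)
    score = 37 == score
    size = price[price]
    emit(size)
    score += size * 1
    if size < size:
        score = record(score + 15)
        size = score - 9
    for parts in score:
        score -= score[score]
        if score <= score:
            continue
    return 38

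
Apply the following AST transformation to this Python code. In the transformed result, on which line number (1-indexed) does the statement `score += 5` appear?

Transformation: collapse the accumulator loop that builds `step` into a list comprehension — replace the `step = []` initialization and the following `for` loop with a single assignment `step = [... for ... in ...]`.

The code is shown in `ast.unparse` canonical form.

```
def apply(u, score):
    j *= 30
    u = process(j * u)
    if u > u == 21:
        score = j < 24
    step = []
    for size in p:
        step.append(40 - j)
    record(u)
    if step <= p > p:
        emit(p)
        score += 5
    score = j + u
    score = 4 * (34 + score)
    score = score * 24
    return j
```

Transformed code:
def apply(u, score):
    j *= 30
    u = process(j * u)
    if u > u == 21:
        score = j < 24
    step = [40 - j for size in p]
    record(u)
    if step <= p > p:
        emit(p)
        score += 5
    score = j + u
    score = 4 * (34 + score)
    score = score * 24
    return j

10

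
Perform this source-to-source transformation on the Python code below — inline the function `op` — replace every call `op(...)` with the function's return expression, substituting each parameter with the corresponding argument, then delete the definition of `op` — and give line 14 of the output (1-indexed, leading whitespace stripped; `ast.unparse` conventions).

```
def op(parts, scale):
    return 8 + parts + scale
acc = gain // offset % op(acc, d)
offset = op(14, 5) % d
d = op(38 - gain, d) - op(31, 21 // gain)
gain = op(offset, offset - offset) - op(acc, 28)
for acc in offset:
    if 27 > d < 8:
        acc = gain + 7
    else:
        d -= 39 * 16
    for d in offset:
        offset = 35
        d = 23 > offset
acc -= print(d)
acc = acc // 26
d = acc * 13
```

acc = acc // 26

Transformed code:
acc = gain // offset % (8 + acc + d)
offset = (8 + 14 + 5) % d
d = 8 + (38 - gain) + d - (8 + 31 + 21 // gain)
gain = 8 + offset + (offset - offset) - (8 + acc + 28)
for acc in offset:
    if 27 > d < 8:
        acc = gain + 7
    else:
        d -= 39 * 16
    for d in offset:
        offset = 35
        d = 23 > offset
acc -= print(d)
acc = acc // 26
d = acc * 13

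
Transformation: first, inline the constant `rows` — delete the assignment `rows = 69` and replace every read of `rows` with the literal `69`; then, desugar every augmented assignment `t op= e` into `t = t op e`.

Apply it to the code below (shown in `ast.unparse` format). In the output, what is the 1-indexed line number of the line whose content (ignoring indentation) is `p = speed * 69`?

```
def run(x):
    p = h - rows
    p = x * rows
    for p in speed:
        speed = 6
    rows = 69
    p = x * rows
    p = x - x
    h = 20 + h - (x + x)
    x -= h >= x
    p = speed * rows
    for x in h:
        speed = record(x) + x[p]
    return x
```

Transformed code:
def run(x):
    p = h - 69
    p = x * 69
    for p in speed:
        speed = 6
    p = x * 69
    p = x - x
    h = 20 + h - (x + x)
    x = x - (h >= x)
    p = speed * 69
    for x in h:
        speed = record(x) + x[p]
    return x

10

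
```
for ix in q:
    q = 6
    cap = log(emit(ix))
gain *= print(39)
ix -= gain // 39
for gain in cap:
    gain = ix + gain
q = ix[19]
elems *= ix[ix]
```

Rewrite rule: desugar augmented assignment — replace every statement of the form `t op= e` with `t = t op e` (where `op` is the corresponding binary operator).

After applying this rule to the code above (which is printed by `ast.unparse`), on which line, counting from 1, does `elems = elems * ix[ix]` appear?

Transformed code:
for ix in q:
    q = 6
    cap = log(emit(ix))
gain = gain * print(39)
ix = ix - gain // 39
for gain in cap:
    gain = ix + gain
q = ix[19]
elems = elems * ix[ix]

9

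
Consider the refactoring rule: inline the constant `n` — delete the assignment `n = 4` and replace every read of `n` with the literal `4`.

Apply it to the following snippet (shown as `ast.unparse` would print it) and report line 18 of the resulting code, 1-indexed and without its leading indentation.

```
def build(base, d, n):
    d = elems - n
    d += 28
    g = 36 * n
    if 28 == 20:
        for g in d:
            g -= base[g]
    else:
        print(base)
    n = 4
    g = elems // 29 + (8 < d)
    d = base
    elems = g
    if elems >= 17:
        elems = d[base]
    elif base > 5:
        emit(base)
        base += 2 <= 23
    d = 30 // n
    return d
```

d = 30 // 4

Transformed code:
def build(base, d, n):
    d = elems - 4
    d += 28
    g = 36 * 4
    if 28 == 20:
        for g in d:
            g -= base[g]
    else:
        print(base)
    g = elems // 29 + (8 < d)
    d = base
    elems = g
    if elems >= 17:
        elems = d[base]
    elif base > 5:
        emit(base)
        base += 2 <= 23
    d = 30 // 4
    return d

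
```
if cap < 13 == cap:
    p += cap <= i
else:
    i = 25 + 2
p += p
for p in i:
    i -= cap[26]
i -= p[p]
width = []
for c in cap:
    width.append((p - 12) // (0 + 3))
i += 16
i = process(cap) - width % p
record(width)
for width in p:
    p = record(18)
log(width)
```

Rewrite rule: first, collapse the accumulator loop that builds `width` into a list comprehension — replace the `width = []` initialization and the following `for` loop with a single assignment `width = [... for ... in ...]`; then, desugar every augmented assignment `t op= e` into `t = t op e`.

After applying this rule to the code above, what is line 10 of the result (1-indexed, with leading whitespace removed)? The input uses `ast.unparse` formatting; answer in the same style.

i = i + 16

Transformed code:
if cap < 13 == cap:
    p = p + (cap <= i)
else:
    i = 25 + 2
p = p + p
for p in i:
    i = i - cap[26]
i = i - p[p]
width = [(p - 12) // (0 + 3) for c in cap]
i = i + 16
i = process(cap) - width % p
record(width)
for width in p:
    p = record(18)
log(width)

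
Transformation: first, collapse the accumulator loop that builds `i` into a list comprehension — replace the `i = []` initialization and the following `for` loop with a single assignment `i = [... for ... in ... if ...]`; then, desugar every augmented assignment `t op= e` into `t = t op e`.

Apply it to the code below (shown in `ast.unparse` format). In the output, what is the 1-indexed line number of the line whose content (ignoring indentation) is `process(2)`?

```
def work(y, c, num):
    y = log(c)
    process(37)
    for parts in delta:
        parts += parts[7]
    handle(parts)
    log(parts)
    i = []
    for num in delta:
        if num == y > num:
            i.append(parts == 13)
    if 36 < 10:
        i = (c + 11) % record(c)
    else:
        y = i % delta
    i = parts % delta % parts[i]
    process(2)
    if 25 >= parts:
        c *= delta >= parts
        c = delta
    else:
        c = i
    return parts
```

14

Transformed code:
def work(y, c, num):
    y = log(c)
    process(37)
    for parts in delta:
        parts = parts + parts[7]
    handle(parts)
    log(parts)
    i = [parts == 13 for num in delta if num == y > num]
    if 36 < 10:
        i = (c + 11) % record(c)
    else:
        y = i % delta
    i = parts % delta % parts[i]
    process(2)
    if 25 >= parts:
        c = c * (delta >= parts)
        c = delta
    else:
        c = i
    return parts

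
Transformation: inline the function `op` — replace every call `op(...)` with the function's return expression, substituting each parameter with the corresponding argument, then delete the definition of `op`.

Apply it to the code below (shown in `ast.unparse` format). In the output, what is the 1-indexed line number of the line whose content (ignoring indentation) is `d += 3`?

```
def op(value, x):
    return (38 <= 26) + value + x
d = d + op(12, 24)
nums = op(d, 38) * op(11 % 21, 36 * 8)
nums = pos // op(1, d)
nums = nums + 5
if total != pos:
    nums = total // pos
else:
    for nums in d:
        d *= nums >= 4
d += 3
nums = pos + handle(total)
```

10

Transformed code:
d = d + ((38 <= 26) + 12 + 24)
nums = ((38 <= 26) + d + 38) * ((38 <= 26) + 11 % 21 + 36 * 8)
nums = pos // ((38 <= 26) + 1 + d)
nums = nums + 5
if total != pos:
    nums = total // pos
else:
    for nums in d:
        d *= nums >= 4
d += 3
nums = pos + handle(total)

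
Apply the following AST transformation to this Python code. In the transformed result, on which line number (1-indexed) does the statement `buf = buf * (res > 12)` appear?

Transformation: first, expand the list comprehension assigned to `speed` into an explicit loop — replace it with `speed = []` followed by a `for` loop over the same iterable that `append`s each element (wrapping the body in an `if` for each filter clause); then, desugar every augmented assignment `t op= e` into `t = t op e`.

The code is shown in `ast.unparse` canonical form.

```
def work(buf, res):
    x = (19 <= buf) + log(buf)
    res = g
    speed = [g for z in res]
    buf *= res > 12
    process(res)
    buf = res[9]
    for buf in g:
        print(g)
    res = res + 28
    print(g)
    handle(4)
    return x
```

Transformed code:
def work(buf, res):
    x = (19 <= buf) + log(buf)
    res = g
    speed = []
    for z in res:
        speed.append(g)
    buf = buf * (res > 12)
    process(res)
    buf = res[9]
    for buf in g:
        print(g)
    res = res + 28
    print(g)
    handle(4)
    return x

7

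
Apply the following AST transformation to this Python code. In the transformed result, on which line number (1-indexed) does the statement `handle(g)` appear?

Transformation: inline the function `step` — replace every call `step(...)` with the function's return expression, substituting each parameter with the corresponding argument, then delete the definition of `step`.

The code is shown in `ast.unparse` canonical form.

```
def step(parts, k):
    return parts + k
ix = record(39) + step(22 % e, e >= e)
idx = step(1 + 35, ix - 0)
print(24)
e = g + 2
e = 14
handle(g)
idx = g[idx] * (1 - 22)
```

Transformed code:
ix = record(39) + (22 % e + (e >= e))
idx = 1 + 35 + (ix - 0)
print(24)
e = g + 2
e = 14
handle(g)
idx = g[idx] * (1 - 22)

6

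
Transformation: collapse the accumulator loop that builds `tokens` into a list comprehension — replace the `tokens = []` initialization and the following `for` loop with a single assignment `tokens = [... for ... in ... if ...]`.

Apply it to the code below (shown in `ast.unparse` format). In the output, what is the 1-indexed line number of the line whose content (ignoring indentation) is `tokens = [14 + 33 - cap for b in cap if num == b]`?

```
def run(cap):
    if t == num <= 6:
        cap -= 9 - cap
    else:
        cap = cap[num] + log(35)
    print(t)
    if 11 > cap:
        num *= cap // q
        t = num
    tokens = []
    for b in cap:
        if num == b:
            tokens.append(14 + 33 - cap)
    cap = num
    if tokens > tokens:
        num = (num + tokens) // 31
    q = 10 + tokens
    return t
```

10

Transformed code:
def run(cap):
    if t == num <= 6:
        cap -= 9 - cap
    else:
        cap = cap[num] + log(35)
    print(t)
    if 11 > cap:
        num *= cap // q
        t = num
    tokens = [14 + 33 - cap for b in cap if num == b]
    cap = num
    if tokens > tokens:
        num = (num + tokens) // 31
    q = 10 + tokens
    return t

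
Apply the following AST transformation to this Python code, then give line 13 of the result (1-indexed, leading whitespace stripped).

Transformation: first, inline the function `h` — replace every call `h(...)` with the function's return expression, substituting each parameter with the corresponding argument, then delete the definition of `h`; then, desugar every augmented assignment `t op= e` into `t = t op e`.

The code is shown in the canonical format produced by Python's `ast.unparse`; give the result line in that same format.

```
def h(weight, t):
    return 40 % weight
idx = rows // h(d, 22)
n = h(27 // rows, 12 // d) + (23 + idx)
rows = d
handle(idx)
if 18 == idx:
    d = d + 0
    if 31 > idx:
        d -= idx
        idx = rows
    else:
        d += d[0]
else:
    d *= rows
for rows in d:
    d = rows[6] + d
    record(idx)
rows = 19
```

Transformed code:
idx = rows // (40 % d)
n = 40 % (27 // rows) + (23 + idx)
rows = d
handle(idx)
if 18 == idx:
    d = d + 0
    if 31 > idx:
        d = d - idx
        idx = rows
    else:
        d = d + d[0]
else:
    d = d * rows
for rows in d:
    d = rows[6] + d
    record(idx)
rows = 19

d = d * rows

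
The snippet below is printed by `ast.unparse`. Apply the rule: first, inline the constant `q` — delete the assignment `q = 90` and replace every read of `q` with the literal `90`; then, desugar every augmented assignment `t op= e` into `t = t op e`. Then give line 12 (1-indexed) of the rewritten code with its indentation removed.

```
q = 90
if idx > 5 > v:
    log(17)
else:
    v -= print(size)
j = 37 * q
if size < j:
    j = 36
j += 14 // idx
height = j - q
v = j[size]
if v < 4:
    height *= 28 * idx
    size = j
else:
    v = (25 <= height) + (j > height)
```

height = height * (28 * idx)

Transformed code:
if idx > 5 > v:
    log(17)
else:
    v = v - print(size)
j = 37 * 90
if size < j:
    j = 36
j = j + 14 // idx
height = j - 90
v = j[size]
if v < 4:
    height = height * (28 * idx)
    size = j
else:
    v = (25 <= height) + (j > height)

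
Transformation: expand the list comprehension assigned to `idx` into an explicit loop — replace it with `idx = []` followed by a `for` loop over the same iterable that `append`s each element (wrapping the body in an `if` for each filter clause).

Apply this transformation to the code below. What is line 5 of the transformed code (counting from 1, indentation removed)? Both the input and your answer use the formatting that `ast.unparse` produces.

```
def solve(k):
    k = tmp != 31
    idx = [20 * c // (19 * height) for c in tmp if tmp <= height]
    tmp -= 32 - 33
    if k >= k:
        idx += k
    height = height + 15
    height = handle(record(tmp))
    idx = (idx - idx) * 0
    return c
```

if tmp <= height:

Transformed code:
def solve(k):
    k = tmp != 31
    idx = []
    for c in tmp:
        if tmp <= height:
            idx.append(20 * c // (19 * height))
    tmp -= 32 - 33
    if k >= k:
        idx += k
    height = height + 15
    height = handle(record(tmp))
    idx = (idx - idx) * 0
    return c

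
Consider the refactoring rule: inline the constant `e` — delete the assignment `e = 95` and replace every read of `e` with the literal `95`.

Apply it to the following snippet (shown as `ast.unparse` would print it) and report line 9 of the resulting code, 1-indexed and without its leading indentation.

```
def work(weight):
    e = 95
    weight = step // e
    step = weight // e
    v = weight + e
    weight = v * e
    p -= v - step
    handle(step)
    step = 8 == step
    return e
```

Transformed code:
def work(weight):
    weight = step // 95
    step = weight // 95
    v = weight + 95
    weight = v * 95
    p -= v - step
    handle(step)
    step = 8 == step
    return 95

return 95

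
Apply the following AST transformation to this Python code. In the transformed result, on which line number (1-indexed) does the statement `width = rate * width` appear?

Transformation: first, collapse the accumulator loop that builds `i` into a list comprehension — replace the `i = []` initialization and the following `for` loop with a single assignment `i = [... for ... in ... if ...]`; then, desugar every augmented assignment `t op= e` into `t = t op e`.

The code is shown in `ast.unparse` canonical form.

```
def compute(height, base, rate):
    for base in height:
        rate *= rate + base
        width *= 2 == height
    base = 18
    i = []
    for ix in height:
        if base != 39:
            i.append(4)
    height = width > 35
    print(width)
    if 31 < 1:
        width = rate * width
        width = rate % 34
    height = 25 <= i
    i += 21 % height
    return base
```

Transformed code:
def compute(height, base, rate):
    for base in height:
        rate = rate * (rate + base)
        width = width * (2 == height)
    base = 18
    i = [4 for ix in height if base != 39]
    height = width > 35
    print(width)
    if 31 < 1:
        width = rate * width
        width = rate % 34
    height = 25 <= i
    i = i + 21 % height
    return base

10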